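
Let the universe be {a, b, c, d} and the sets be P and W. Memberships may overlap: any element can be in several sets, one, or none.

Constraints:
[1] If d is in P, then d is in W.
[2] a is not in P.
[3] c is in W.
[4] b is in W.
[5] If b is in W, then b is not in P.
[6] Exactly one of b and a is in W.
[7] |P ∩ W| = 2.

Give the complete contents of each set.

P = {c, d}; W = {b, c, d}

From (2): a ∉ P.
From (3): c ∈ W.
From (4): b ∈ W.
(5): b ∉ P.
(6) (exactly one): a ∉ W.
Suppose c ∉ P: no assignment then satisfies all the clues, so c ∈ P.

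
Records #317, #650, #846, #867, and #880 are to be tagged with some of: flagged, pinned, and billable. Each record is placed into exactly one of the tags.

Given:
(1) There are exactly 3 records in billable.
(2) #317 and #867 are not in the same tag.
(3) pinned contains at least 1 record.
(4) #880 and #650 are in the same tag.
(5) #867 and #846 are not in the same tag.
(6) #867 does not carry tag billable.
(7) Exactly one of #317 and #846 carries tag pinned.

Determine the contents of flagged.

flagged = {#867}

From (6): #867 ∉ billable.
Suppose #317 ∈ flagged: no assignment then satisfies all the clues, so #317 ∉ flagged.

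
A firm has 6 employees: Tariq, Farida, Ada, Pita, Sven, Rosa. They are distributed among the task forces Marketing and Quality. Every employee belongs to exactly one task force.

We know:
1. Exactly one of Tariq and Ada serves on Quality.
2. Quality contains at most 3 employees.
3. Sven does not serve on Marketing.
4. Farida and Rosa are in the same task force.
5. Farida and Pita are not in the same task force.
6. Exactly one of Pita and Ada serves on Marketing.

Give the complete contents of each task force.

Marketing = {Ada, Farida, Rosa}; Quality = {Pita, Sven, Tariq}

From (3): Sven ∉ Marketing.
Only one task force left: Sven ∈ Quality.
Suppose Tariq ∈ Marketing: no assignment then satisfies all the clues, so Tariq ∉ Marketing.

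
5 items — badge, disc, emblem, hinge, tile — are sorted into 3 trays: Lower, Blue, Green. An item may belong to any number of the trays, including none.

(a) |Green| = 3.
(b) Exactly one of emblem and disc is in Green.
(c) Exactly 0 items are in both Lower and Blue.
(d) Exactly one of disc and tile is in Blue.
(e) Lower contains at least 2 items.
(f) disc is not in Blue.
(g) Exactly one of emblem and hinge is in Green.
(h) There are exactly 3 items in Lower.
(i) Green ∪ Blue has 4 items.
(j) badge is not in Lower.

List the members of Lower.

Lower = {disc, emblem, hinge}

From (f): disc ∉ Blue.
From (j): badge ∉ Lower.
(d) (exactly one): tile ∈ Blue.
Suppose disc ∉ Lower: no assignment then satisfies all the clues, so disc ∈ Lower.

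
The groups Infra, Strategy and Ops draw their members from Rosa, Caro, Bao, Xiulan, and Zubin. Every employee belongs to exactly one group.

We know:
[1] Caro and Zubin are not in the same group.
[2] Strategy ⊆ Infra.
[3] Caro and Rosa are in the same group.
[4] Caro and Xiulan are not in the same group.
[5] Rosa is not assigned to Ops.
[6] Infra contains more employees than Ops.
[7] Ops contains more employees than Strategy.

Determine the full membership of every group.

Infra = {Bao, Caro, Rosa}; Strategy = {}; Ops = {Xiulan, Zubin}

From (5): Rosa ∉ Ops.
(3): Caro matches Rosa: Caro ∉ Ops.
Suppose Rosa ∉ Infra: no assignment then satisfies all the clues, so Rosa ∈ Infra.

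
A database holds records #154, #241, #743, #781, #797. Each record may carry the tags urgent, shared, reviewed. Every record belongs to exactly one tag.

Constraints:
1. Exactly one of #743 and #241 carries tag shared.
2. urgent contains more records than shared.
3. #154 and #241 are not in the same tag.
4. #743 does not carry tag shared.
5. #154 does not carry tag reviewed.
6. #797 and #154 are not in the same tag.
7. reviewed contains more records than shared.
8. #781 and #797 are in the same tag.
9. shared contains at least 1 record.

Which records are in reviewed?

reviewed = {#781, #797}

From (4): #743 ∉ shared.
From (5): #154 ∉ reviewed.
(1) (exactly one): #241 ∈ shared.
(3): #154 ∉ shared.
Only one tag left: #154 ∈ urgent.
(6): #797 ∉ urgent.
(8): #781 matches #797: #781 ∉ urgent.
Suppose #743 ∈ reviewed: no assignment then satisfies all the clues, so #743 ∉ reviewed.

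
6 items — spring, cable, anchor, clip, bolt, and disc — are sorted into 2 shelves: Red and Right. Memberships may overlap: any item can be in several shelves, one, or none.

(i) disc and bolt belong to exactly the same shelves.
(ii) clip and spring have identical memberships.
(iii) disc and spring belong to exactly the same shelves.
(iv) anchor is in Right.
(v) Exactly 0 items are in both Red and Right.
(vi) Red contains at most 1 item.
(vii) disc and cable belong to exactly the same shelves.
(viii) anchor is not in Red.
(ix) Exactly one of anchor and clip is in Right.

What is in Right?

From (iv): anchor ∈ Right.
From (viii): anchor ∉ Red.
(ix) (exactly one): clip ∉ Right.
(ii): spring matches clip: spring ∉ Right.
(iii): disc matches spring: disc ∉ Right.
(vii): cable matches disc: cable ∉ Right.
(i): bolt matches disc: bolt ∉ Right.

Right = {anchor}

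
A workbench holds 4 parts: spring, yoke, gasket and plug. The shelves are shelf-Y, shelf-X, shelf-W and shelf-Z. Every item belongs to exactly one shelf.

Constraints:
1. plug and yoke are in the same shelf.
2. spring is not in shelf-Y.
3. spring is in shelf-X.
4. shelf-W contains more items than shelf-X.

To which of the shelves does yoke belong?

yoke: shelf-W

From (2): spring ∉ shelf-Y.
From (3): spring ∈ shelf-X.
Suppose yoke ∈ shelf-Y: no assignment then satisfies all the clues, so yoke ∉ shelf-Y.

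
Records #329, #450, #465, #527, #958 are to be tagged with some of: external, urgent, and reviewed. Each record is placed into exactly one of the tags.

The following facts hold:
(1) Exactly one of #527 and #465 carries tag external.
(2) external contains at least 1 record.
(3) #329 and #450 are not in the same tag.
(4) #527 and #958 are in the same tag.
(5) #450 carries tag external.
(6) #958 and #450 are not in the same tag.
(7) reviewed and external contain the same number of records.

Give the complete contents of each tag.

external = {#450, #465}; urgent = {#329}; reviewed = {#527, #958}

From (5): #450 ∈ external.
(3): #329 ∉ external.
(6): #958 ∉ external.
(4): #527 matches #958: #527 ∉ external.
(1) (exactly one): #465 ∈ external.
Suppose #329 ∉ urgent: no assignment then satisfies all the clues, so #329 ∈ urgent.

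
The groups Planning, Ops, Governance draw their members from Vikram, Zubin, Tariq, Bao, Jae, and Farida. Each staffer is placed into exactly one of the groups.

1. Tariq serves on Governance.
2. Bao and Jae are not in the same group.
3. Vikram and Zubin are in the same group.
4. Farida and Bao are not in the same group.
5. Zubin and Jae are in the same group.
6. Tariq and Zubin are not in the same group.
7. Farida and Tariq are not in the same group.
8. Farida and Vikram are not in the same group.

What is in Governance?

From (1): Tariq ∈ Governance.
(6): Zubin ∉ Governance.
(7): Farida ∉ Governance.
(3): Vikram matches Zubin: Vikram ∉ Governance.
(5): Jae matches Zubin: Jae ∉ Governance.
Suppose Bao ∉ Governance: no assignment then satisfies all the clues, so Bao ∈ Governance.

Governance = {Bao, Tariq}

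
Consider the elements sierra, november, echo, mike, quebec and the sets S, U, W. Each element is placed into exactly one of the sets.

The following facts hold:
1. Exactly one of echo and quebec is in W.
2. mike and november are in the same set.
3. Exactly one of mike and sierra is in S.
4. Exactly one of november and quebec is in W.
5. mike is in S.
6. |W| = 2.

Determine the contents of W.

From (5): mike ∈ S.
(2): november matches mike: november ∈ S.
(3) (exactly one): sierra ∉ S.
(4) (exactly one): quebec ∈ W.
(1) (exactly one): echo ∉ W.
(6): only 2 candidates remain for W, so all are in.

W = {quebec, sierra}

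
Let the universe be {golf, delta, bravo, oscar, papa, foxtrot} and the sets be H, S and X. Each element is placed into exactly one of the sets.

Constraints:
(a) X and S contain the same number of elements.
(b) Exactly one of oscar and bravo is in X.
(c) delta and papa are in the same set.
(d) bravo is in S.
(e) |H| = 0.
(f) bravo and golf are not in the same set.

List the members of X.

From (d): bravo ∈ S.
(b) (exactly one): oscar ∈ X.
(e): H already has 0, so the rest are out.
(f): golf ∉ S.
Only one set left: golf ∈ X.
Suppose delta ∈ X: no assignment then satisfies all the clues, so delta ∉ X.

X = {foxtrot, golf, oscar}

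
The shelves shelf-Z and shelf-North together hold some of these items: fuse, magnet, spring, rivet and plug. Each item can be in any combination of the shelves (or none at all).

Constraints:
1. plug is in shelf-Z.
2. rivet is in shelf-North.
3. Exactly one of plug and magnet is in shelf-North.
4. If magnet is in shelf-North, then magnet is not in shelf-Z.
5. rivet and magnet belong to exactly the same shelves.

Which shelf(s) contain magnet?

From (1): plug ∈ shelf-Z.
From (2): rivet ∈ shelf-North.
(5): magnet matches rivet: magnet ∈ shelf-North.
(3) (exactly one): plug ∉ shelf-North.
(4): magnet ∉ shelf-Z.
(5): rivet matches magnet: rivet ∉ shelf-Z.

magnet: shelf-North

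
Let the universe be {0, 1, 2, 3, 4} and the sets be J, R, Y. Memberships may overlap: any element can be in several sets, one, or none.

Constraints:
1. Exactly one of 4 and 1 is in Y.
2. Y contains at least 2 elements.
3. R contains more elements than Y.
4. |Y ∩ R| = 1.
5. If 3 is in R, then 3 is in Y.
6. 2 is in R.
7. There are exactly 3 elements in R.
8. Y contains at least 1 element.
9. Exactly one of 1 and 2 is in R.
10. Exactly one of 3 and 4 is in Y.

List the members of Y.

Y = {1, 3}

From (6): 2 ∈ R.
(9) (exactly one): 1 ∉ R.
Suppose 0 ∈ Y: no assignment then satisfies all the clues, so 0 ∉ Y.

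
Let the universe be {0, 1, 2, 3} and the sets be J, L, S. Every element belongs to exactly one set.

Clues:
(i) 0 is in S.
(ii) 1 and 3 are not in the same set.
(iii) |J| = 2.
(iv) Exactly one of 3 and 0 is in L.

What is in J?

From (i): 0 ∈ S.
(iv) (exactly one): 3 ∈ L.
(ii): 1 ∉ L.
(iii): only 2 candidates remain for J, so all are in.

J = {1, 2}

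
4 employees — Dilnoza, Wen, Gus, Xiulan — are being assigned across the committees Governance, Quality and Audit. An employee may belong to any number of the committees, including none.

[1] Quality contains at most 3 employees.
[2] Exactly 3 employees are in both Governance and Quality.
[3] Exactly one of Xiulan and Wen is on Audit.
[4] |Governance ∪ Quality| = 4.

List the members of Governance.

Governance = {Dilnoza, Gus, Wen, Xiulan}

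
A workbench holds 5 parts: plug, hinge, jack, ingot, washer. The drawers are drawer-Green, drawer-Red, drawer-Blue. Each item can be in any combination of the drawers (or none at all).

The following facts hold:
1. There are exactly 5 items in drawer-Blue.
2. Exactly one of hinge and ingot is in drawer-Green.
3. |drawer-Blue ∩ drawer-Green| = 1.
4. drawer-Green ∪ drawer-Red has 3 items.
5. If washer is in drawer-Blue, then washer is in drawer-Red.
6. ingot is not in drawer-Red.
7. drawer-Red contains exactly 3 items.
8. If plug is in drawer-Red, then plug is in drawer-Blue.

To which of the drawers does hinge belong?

hinge: drawer-Blue, drawer-Green, drawer-Red

From (6): ingot ∉ drawer-Red.
(1): only 5 candidates remain for drawer-Blue, so all are in.
(5): washer ∈ drawer-Red.
Suppose hinge ∉ drawer-Green: no assignment then satisfies all the clues, so hinge ∈ drawer-Green.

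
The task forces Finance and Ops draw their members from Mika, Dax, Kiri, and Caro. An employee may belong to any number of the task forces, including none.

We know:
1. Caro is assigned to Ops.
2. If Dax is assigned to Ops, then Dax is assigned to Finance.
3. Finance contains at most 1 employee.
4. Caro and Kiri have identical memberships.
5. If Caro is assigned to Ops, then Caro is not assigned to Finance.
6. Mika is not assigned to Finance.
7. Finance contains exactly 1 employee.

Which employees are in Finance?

From (1): Caro ∈ Ops.
From (6): Mika ∉ Finance.
(4): Kiri matches Caro: Kiri ∈ Ops.
(5): Caro ∉ Finance.
(4): Kiri matches Caro: Kiri ∉ Finance.
(7): only 1 candidates remain for Finance, so all are in.

Finance = {Dax}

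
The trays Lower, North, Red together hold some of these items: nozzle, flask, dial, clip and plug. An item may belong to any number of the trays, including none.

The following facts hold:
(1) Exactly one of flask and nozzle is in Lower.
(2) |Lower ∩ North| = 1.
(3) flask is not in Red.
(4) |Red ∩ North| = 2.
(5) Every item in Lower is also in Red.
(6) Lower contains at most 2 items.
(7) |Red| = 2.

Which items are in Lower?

Lower = {nozzle}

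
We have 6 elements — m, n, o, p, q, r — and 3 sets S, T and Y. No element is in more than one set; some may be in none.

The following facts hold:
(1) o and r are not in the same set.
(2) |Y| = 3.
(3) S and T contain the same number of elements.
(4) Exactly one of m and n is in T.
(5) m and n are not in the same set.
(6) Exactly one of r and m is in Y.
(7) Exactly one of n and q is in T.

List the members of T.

T = {n}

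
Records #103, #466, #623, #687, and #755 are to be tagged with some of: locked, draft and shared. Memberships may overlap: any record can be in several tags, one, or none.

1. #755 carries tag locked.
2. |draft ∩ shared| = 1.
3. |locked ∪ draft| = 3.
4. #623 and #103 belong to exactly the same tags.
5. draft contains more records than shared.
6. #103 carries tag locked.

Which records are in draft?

draft = {#103, #623, #755}

From (1): #755 ∈ locked.
From (6): #103 ∈ locked.
(4): #623 matches #103: #623 ∈ locked.
Suppose #103 ∉ draft: no assignment then satisfies all the clues, so #103 ∈ draft.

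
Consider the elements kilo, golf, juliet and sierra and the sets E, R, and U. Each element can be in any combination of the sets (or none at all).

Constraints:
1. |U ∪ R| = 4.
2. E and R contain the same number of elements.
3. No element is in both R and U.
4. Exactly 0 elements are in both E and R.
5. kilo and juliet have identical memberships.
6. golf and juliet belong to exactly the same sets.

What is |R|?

0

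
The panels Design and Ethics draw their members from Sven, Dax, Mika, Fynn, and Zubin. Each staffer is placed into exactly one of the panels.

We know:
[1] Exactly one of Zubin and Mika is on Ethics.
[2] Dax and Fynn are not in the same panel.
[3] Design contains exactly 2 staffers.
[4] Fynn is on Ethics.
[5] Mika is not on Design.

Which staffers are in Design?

From (4): Fynn ∈ Ethics.
From (5): Mika ∉ Design.
(2): Dax ∉ Ethics.
Only one panel left: Dax ∈ Design.
Only one panel left: Mika ∈ Ethics.
(1) (exactly one): Zubin ∉ Ethics.
Only one panel left: Zubin ∈ Design.
(3): Design already has 2, so the rest are out.
Only one panel left: Sven ∈ Ethics.

Design = {Dax, Zubin}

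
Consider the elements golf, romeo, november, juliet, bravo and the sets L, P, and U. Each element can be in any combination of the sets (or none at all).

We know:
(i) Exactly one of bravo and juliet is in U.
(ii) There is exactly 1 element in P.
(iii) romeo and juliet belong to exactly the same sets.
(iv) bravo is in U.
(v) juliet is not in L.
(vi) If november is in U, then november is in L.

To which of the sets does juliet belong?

juliet: none

From (iv): bravo ∈ U.
From (v): juliet ∉ L.
(i) (exactly one): juliet ∉ U.
(iii): romeo matches juliet: romeo ∉ L.
(iii): romeo matches juliet: romeo ∉ U.
Suppose juliet ∈ P: no assignment then satisfies all the clues, so juliet ∉ P.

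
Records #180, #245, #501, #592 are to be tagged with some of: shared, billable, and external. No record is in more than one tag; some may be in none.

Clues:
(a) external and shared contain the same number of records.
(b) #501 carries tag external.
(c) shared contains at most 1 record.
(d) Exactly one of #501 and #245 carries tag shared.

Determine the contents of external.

external = {#501}

From (b): #501 ∈ external.
(d) (exactly one): #245 ∈ shared.
(c): shared already has 1, so the rest are out.
Suppose #180 ∈ external: no assignment then satisfies all the clues, so #180 ∉ external.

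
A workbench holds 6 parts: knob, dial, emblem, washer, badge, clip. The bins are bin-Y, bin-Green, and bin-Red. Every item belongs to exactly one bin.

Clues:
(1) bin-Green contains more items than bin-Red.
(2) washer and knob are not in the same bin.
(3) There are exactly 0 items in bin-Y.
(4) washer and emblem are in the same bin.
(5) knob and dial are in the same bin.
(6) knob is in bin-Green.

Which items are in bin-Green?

bin-Green = {badge, clip, dial, knob}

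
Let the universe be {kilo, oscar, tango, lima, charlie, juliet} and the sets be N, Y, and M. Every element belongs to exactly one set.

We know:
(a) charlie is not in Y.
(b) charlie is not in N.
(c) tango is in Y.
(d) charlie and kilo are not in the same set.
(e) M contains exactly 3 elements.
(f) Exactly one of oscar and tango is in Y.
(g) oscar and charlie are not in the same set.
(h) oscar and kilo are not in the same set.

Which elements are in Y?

From (a): charlie ∉ Y.
From (b): charlie ∉ N.
From (c): tango ∈ Y.
(f) (exactly one): oscar ∉ Y.
Only one set left: charlie ∈ M.
(d): kilo ∉ M.
(g): oscar ∉ M.
Only one set left: oscar ∈ N.
(e): only 3 candidates remain for M, so all are in.
(h): kilo ∉ N.
Only one set left: kilo ∈ Y.

Y = {kilo, tango}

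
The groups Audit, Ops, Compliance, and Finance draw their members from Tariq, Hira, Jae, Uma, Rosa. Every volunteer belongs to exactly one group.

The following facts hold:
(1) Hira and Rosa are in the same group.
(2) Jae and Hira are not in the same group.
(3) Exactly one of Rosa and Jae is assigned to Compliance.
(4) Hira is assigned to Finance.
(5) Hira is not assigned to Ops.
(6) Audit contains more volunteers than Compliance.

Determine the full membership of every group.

Audit = {Tariq, Uma}; Ops = {}; Compliance = {Jae}; Finance = {Hira, Rosa}

From (4): Hira ∈ Finance.
(1): Rosa matches Hira: Rosa ∉ Audit.
(1): Rosa matches Hira: Rosa ∉ Ops.
(1): Rosa matches Hira: Rosa ∉ Compliance.
(1): Rosa matches Hira: Rosa ∈ Finance.
(2): Jae ∉ Finance.
(3) (exactly one): Jae ∈ Compliance.
Suppose Tariq ∉ Audit: no assignment then satisfies all the clues, so Tariq ∈ Audit.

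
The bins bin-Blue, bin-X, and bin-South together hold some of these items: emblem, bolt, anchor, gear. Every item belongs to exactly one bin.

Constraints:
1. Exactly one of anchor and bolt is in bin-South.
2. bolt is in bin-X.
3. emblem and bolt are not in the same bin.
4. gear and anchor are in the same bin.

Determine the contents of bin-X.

bin-X = {bolt}

From (2): bolt ∈ bin-X.
(1) (exactly one): anchor ∈ bin-South.
(3): emblem ∉ bin-X.
(4): gear matches anchor: gear ∉ bin-Blue.
(4): gear matches anchor: gear ∉ bin-X.
(4): gear matches anchor: gear ∈ bin-South.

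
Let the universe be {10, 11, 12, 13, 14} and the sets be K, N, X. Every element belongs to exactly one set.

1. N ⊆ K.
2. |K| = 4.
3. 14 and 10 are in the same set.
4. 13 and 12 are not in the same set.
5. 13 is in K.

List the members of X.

From (5): 13 ∈ K.
(4): 12 ∉ K.
(1) contrapositive: 12 ∉ N.
(2): only 4 candidates remain for K, so all are in.
Only one set left: 12 ∈ X.

X = {12}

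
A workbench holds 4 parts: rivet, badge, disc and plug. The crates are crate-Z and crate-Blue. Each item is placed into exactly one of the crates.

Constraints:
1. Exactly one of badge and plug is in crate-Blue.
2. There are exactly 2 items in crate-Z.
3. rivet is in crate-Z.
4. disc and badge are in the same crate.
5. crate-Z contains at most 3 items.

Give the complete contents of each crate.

crate-Z = {plug, rivet}; crate-Blue = {badge, disc}

From (3): rivet ∈ crate-Z.
Suppose badge ∈ crate-Z: no assignment then satisfies all the clues, so badge ∉ crate-Z.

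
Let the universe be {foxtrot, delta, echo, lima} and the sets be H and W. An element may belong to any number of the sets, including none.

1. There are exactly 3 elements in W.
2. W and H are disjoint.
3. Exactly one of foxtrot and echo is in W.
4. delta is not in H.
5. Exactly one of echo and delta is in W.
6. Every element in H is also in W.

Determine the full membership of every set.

H = {}; W = {delta, foxtrot, lima}

From (4): delta ∉ H.
Suppose foxtrot ∈ H: no assignment then satisfies all the clues, so foxtrot ∉ H.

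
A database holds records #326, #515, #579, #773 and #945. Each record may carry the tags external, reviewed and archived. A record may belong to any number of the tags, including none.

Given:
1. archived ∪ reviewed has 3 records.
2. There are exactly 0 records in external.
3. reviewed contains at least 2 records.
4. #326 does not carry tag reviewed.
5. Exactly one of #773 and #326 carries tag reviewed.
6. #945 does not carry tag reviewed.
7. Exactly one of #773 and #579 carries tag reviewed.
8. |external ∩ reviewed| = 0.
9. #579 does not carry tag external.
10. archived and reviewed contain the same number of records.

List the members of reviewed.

reviewed = {#515, #773}

From (4): #326 ∉ reviewed.
From (6): #945 ∉ reviewed.
From (9): #579 ∉ external.
(2): external already has 0, so the rest are out.
(5) (exactly one): #773 ∈ reviewed.
(7) (exactly one): #579 ∉ reviewed.
(3): only 2 candidates remain for reviewed, so all are in.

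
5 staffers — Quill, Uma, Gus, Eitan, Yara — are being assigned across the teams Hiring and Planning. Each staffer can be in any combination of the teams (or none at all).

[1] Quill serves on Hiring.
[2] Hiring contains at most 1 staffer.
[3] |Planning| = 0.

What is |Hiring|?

From (1): Quill ∈ Hiring.
(2): Hiring already has 1, so the rest are out.
(3): Planning already has 0, so the rest are out.

1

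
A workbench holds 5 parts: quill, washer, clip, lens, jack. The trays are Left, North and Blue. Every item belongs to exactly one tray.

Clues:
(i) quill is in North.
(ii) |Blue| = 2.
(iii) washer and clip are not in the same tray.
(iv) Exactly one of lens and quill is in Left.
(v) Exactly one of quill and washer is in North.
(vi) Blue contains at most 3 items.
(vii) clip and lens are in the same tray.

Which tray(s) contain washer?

From (i): quill ∈ North.
(iv) (exactly one): lens ∈ Left.
(v) (exactly one): washer ∉ North.
(vii): clip matches lens: clip ∈ Left.
(ii): only 2 candidates remain for Blue, so all are in.

washer: Blue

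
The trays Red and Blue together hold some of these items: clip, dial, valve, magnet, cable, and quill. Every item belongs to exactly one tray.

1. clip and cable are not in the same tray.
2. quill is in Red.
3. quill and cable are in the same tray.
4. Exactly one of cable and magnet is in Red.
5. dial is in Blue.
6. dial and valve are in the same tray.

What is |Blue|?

From (2): quill ∈ Red.
From (5): dial ∈ Blue.
(3): cable matches quill: cable ∈ Red.
(4) (exactly one): magnet ∉ Red.
(6): valve matches dial: valve ∉ Red.
(6): valve matches dial: valve ∈ Blue.
Only one tray left: magnet ∈ Blue.
(1): clip ∉ Red.
Only one tray left: clip ∈ Blue.

4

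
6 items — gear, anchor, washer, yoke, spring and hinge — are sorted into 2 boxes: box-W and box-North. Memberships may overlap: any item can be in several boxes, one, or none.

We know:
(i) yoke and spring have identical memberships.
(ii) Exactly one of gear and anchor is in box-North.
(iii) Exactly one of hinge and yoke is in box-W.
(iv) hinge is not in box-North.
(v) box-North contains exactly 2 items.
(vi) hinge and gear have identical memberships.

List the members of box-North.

From (iv): hinge ∉ box-North.
(vi): gear matches hinge: gear ∉ box-North.
(ii) (exactly one): anchor ∈ box-North.
Suppose washer ∉ box-North: no assignment then satisfies all the clues, so washer ∈ box-North.

box-North = {anchor, washer}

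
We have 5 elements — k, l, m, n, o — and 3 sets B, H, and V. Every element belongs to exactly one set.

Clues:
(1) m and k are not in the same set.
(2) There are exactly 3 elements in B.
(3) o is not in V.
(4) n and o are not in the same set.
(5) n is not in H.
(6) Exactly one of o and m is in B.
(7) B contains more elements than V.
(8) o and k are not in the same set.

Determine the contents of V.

V = {k}

From (3): o ∉ V.
From (5): n ∉ H.
Suppose k ∉ V: no assignment then satisfies all the clues, so k ∈ V.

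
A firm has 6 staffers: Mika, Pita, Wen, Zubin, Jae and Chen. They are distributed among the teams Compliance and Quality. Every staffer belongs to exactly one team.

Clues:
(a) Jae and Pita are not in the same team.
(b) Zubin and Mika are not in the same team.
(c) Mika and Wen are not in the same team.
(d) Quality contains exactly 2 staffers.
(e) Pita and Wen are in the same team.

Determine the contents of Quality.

Quality = {Jae, Mika}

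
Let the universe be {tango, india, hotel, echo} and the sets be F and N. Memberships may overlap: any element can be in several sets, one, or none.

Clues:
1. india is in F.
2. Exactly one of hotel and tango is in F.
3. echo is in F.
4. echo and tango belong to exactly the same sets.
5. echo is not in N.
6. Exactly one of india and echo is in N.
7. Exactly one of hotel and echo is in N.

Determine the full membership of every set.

From (1): india ∈ F.
From (3): echo ∈ F.
From (5): echo ∉ N.
(4): tango matches echo: tango ∈ F.
(4): tango matches echo: tango ∉ N.
(6) (exactly one): india ∈ N.
(7) (exactly one): hotel ∈ N.
(2) (exactly one): hotel ∉ F.

F = {echo, india, tango}; N = {hotel, india}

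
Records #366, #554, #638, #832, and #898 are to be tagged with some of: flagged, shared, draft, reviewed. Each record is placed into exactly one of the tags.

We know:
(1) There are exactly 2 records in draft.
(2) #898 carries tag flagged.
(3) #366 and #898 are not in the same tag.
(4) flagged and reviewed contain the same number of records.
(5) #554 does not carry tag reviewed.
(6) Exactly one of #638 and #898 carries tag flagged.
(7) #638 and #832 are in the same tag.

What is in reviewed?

reviewed = {#366}

From (2): #898 ∈ flagged.
From (5): #554 ∉ reviewed.
(3): #366 ∉ flagged.
(6) (exactly one): #638 ∉ flagged.
(7): #832 matches #638: #832 ∉ flagged.
Suppose #366 ∉ reviewed: no assignment then satisfies all the clues, so #366 ∈ reviewed.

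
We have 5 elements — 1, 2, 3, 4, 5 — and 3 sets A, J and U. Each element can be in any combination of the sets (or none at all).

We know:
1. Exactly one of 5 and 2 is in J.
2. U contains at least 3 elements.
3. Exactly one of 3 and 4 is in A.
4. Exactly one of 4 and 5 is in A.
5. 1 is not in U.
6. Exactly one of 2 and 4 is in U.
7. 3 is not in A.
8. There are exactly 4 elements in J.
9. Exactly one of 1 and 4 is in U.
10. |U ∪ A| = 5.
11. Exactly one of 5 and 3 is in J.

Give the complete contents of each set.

A = {1, 2, 4}; J = {1, 2, 3, 4}; U = {3, 4, 5}

From (5): 1 ∉ U.
From (7): 3 ∉ A.
(3) (exactly one): 4 ∈ A.
(4) (exactly one): 5 ∉ A.
(9) (exactly one): 4 ∈ U.
(6) (exactly one): 2 ∉ U.
(2): only 3 candidates remain for U, so all are in.
Suppose 1 ∉ A: no assignment then satisfies all the clues, so 1 ∈ A.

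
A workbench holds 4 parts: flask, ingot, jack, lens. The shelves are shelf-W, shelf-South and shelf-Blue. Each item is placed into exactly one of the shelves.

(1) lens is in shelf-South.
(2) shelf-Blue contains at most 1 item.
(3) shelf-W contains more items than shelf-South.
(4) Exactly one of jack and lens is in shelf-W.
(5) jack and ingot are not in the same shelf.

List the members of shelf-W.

shelf-W = {flask, jack}

From (1): lens ∈ shelf-South.
(4) (exactly one): jack ∈ shelf-W.
(5): ingot ∉ shelf-W.
Suppose flask ∉ shelf-W: no assignment then satisfies all the clues, so flask ∈ shelf-W.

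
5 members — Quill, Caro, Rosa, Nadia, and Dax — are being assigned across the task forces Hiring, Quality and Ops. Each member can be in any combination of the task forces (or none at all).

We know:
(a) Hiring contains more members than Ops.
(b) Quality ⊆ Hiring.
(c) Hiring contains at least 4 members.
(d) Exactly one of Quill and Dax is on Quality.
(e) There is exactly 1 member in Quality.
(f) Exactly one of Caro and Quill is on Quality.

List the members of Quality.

Quality = {Quill}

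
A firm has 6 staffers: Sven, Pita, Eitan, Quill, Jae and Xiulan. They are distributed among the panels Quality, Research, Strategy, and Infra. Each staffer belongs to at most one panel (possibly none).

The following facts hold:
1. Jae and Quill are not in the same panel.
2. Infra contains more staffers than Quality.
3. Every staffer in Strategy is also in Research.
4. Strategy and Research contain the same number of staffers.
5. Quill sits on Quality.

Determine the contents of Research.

Research = {}

From (5): Quill ∈ Quality.
(1): Jae ∉ Quality.
Suppose Sven ∈ Research: no assignment then satisfies all the clues, so Sven ∉ Research.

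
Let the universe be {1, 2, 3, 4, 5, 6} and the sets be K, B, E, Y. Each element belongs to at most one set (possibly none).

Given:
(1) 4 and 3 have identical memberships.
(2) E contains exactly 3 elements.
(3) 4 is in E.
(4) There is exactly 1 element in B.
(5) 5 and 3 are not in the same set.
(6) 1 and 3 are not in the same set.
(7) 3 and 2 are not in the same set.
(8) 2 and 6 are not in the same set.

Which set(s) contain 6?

From (3): 4 ∈ E.
(1): 3 matches 4: 3 ∉ K.
(1): 3 matches 4: 3 ∉ B.
(1): 3 matches 4: 3 ∈ E.
(5): 5 ∉ E.
(6): 1 ∉ E.
(7): 2 ∉ E.
(2): only 3 candidates remain for E, so all are in.

6: E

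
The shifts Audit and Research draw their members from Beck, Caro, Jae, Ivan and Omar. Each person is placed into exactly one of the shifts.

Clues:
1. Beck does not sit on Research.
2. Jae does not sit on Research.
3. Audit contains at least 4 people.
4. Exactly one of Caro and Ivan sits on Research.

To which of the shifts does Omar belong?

Omar: Audit

From (1): Beck ∉ Research.
From (2): Jae ∉ Research.
Only one shift left: Beck ∈ Audit.
Only one shift left: Jae ∈ Audit.
Suppose Omar ∉ Audit: no assignment then satisfies all the clues, so Omar ∈ Audit.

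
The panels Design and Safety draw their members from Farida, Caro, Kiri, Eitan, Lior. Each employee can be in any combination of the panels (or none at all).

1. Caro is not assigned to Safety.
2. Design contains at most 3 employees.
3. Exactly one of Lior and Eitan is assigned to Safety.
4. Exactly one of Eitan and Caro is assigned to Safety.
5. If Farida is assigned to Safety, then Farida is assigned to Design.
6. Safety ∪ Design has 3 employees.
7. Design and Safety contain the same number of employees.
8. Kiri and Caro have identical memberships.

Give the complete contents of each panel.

Design = {Farida, Lior}; Safety = {Eitan, Farida}

From (1): Caro ∉ Safety.
(4) (exactly one): Eitan ∈ Safety.
(8): Kiri matches Caro: Kiri ∉ Safety.
(3) (exactly one): Lior ∉ Safety.
Suppose Farida ∉ Design: no assignment then satisfies all the clues, so Farida ∈ Design.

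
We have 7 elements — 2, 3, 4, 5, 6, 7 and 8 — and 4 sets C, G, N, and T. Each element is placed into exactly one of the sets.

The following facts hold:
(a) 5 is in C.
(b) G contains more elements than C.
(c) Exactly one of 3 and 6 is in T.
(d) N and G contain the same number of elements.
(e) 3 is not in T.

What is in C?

C = {5}

From (a): 5 ∈ C.
From (e): 3 ∉ T.
(c) (exactly one): 6 ∈ T.
Suppose 2 ∈ C: no assignment then satisfies all the clues, so 2 ∉ C.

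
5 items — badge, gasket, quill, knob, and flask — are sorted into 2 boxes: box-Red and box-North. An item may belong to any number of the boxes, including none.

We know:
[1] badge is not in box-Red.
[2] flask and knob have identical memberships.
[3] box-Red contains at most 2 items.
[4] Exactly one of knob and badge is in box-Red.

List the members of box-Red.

box-Red = {flask, knob}

From (1): badge ∉ box-Red.
(4) (exactly one): knob ∈ box-Red.
(2): flask matches knob: flask ∈ box-Red.
(3): box-Red already has 2, so the rest are out.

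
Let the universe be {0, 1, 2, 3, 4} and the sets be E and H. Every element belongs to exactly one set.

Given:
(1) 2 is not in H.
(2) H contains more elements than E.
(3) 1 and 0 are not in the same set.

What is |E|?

From (1): 2 ∉ H.
Only one set left: 2 ∈ E.
Suppose 3 ∈ E: no assignment then satisfies all the clues, so 3 ∉ E.

2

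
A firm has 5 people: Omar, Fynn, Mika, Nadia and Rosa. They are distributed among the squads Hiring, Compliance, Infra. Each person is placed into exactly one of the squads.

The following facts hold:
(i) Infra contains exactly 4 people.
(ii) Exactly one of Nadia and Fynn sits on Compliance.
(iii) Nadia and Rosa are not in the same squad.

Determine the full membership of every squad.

Hiring = {}; Compliance = {Nadia}; Infra = {Fynn, Mika, Omar, Rosa}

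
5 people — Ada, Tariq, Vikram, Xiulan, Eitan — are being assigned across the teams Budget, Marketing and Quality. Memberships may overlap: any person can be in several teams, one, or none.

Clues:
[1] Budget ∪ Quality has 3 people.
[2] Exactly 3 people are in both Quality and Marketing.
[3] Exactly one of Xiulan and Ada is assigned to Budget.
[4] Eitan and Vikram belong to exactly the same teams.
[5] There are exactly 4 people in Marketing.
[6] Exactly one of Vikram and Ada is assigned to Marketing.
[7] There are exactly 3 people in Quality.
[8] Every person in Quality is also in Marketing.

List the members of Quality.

Quality = {Eitan, Vikram, Xiulan}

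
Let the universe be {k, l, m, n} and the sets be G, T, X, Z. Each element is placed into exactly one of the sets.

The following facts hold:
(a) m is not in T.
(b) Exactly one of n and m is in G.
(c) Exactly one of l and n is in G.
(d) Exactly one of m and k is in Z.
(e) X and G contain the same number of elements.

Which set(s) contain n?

n: G

From (a): m ∉ T.
Suppose n ∉ G: no assignment then satisfies all the clues, so n ∈ G.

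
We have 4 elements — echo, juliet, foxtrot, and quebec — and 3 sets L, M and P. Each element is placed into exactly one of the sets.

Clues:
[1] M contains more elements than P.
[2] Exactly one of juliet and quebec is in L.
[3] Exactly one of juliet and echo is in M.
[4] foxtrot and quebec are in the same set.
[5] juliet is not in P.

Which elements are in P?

P = {}

From (5): juliet ∉ P.
Suppose echo ∈ P: no assignment then satisfies all the clues, so echo ∉ P.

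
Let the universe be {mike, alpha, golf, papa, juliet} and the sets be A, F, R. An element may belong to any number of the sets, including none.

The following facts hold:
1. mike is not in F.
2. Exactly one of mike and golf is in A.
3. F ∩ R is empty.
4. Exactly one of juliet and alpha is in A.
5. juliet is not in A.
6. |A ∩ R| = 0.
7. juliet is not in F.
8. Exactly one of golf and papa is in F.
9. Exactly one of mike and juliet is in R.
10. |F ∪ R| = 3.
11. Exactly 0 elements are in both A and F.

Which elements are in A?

A = {alpha, mike}

From (1): mike ∉ F.
From (5): juliet ∉ A.
From (7): juliet ∉ F.
(4) (exactly one): alpha ∈ A.
Suppose mike ∉ A: no assignment then satisfies all the clues, so mike ∈ A.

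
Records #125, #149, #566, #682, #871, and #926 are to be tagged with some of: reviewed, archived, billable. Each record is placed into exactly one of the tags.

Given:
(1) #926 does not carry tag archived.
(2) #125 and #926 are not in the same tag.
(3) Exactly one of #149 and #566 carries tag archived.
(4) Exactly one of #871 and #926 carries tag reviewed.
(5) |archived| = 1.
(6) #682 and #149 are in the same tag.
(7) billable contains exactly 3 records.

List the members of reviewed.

reviewed = {#125, #871}

From (1): #926 ∉ archived.
Suppose #125 ∉ reviewed: no assignment then satisfies all the clues, so #125 ∈ reviewed.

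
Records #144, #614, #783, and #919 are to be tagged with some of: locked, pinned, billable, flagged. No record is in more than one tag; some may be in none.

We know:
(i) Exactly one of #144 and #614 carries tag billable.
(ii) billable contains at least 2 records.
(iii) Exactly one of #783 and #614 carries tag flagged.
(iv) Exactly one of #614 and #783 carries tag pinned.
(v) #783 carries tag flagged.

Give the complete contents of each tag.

locked = {}; pinned = {#614}; billable = {#144, #919}; flagged = {#783}

From (v): #783 ∈ flagged.
(iii) (exactly one): #614 ∉ flagged.
(iv) (exactly one): #614 ∈ pinned.
(i) (exactly one): #144 ∈ billable.
(ii): only 2 candidates remain for billable, so all are in.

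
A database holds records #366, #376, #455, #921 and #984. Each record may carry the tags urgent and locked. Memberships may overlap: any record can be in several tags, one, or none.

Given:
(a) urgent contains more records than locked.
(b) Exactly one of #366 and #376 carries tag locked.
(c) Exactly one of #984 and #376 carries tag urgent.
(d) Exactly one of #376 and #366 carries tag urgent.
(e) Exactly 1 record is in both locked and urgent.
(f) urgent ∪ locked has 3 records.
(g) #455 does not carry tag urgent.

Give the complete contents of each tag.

urgent = {#366, #921, #984}; locked = {#366}

From (g): #455 ∉ urgent.
Suppose #366 ∉ urgent: no assignment then satisfies all the clues, so #366 ∈ urgent.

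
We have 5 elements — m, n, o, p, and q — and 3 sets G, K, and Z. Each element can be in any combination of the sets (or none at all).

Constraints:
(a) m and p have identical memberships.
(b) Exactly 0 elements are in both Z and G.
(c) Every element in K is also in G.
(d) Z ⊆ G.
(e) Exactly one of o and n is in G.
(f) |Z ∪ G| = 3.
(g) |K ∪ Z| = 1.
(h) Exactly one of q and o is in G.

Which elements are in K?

K = {o}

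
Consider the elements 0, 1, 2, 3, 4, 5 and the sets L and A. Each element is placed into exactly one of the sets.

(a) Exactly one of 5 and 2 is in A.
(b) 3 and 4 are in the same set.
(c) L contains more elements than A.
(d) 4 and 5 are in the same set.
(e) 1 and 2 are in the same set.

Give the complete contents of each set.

L = {0, 3, 4, 5}; A = {1, 2}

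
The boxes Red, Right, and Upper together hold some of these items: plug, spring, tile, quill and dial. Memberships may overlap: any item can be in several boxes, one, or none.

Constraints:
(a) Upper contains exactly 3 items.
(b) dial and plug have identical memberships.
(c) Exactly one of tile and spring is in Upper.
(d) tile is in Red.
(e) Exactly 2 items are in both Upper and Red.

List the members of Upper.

From (d): tile ∈ Red.
Suppose plug ∉ Upper: no assignment then satisfies all the clues, so plug ∈ Upper.

Upper = {dial, plug, spring}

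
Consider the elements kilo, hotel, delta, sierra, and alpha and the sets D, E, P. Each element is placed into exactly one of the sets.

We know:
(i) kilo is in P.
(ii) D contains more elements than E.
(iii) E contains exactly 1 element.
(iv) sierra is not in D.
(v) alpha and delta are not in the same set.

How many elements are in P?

2

From (i): kilo ∈ P.
From (iv): sierra ∉ D.
Suppose hotel ∉ D: no assignment then satisfies all the clues, so hotel ∈ D.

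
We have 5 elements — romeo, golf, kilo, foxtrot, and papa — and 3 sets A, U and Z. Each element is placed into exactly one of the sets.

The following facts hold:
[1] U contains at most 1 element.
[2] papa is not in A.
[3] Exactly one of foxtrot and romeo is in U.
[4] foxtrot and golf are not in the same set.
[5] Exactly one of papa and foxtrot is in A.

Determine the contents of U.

U = {romeo}

From (2): papa ∉ A.
(5) (exactly one): foxtrot ∈ A.
(3) (exactly one): romeo ∈ U.
(4): golf ∉ A.
(1): U already has 1, so the rest are out.
Only one set left: golf ∈ Z.
Only one set left: papa ∈ Z.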